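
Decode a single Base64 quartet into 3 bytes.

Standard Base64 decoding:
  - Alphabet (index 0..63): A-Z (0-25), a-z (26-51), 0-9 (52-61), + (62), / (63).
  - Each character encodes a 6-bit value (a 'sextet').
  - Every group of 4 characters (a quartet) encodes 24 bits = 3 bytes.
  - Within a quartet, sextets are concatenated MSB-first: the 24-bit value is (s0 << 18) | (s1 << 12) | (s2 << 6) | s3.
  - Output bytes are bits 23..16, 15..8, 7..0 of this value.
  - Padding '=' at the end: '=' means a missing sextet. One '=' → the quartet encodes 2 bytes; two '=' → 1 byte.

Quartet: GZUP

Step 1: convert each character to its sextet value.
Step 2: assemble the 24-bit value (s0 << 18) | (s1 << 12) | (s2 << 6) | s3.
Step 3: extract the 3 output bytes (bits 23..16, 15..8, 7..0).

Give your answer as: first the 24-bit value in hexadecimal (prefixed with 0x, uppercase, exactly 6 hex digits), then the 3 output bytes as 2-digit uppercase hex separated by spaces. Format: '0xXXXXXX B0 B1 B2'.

Sextets: G=6, Z=25, U=20, P=15
24-bit: (6<<18) | (25<<12) | (20<<6) | 15
      = 0x180000 | 0x019000 | 0x000500 | 0x00000F
      = 0x19950F
Bytes: (v>>16)&0xFF=19, (v>>8)&0xFF=95, v&0xFF=0F

Answer: 0x19950F 19 95 0F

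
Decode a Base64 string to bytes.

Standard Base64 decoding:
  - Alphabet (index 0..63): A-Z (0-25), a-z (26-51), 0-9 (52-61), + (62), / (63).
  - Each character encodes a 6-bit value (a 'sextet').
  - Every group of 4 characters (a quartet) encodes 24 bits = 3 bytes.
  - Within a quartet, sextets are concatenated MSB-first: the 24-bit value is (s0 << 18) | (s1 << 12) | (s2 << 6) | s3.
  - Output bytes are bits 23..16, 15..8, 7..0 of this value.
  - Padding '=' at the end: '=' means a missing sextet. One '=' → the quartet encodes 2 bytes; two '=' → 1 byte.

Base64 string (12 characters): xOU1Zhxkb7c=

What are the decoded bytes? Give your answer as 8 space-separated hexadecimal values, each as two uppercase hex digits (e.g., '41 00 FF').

After char 0 ('x'=49): chars_in_quartet=1 acc=0x31 bytes_emitted=0
After char 1 ('O'=14): chars_in_quartet=2 acc=0xC4E bytes_emitted=0
After char 2 ('U'=20): chars_in_quartet=3 acc=0x31394 bytes_emitted=0
After char 3 ('1'=53): chars_in_quartet=4 acc=0xC4E535 -> emit C4 E5 35, reset; bytes_emitted=3
After char 4 ('Z'=25): chars_in_quartet=1 acc=0x19 bytes_emitted=3
After char 5 ('h'=33): chars_in_quartet=2 acc=0x661 bytes_emitted=3
After char 6 ('x'=49): chars_in_quartet=3 acc=0x19871 bytes_emitted=3
After char 7 ('k'=36): chars_in_quartet=4 acc=0x661C64 -> emit 66 1C 64, reset; bytes_emitted=6
After char 8 ('b'=27): chars_in_quartet=1 acc=0x1B bytes_emitted=6
After char 9 ('7'=59): chars_in_quartet=2 acc=0x6FB bytes_emitted=6
After char 10 ('c'=28): chars_in_quartet=3 acc=0x1BEDC bytes_emitted=6
Padding '=': partial quartet acc=0x1BEDC -> emit 6F B7; bytes_emitted=8

Answer: C4 E5 35 66 1C 64 6F B7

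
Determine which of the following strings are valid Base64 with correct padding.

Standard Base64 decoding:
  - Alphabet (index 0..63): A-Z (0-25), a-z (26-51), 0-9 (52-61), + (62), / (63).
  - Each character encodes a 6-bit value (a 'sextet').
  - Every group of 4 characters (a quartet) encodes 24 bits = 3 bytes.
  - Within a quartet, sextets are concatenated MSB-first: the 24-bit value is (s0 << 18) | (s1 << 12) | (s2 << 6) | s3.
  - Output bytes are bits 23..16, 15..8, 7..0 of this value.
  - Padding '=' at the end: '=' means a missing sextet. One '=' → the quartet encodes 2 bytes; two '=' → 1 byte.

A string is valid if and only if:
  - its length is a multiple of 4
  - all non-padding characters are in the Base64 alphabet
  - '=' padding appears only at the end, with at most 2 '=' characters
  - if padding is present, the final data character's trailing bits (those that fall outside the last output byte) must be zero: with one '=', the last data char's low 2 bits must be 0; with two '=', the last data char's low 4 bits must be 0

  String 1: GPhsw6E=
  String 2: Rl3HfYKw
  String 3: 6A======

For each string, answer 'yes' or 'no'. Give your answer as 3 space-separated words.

String 1: 'GPhsw6E=' → valid
String 2: 'Rl3HfYKw' → valid
String 3: '6A======' → invalid (6 pad chars (max 2))

Answer: yes yes no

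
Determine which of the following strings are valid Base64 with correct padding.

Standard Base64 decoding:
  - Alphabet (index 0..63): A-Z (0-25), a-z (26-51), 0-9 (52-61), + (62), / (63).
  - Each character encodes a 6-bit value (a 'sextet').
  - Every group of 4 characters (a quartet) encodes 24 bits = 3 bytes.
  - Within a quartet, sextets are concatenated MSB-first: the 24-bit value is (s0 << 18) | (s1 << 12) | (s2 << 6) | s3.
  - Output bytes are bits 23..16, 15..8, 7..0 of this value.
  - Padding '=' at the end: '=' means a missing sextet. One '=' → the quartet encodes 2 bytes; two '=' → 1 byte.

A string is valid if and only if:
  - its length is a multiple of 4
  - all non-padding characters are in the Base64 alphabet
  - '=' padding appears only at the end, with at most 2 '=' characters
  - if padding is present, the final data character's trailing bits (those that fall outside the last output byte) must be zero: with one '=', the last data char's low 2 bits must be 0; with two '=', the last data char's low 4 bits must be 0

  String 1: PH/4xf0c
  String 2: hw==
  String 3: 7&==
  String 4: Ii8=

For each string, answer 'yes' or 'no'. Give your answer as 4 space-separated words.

String 1: 'PH/4xf0c' → valid
String 2: 'hw==' → valid
String 3: '7&==' → invalid (bad char(s): ['&'])
String 4: 'Ii8=' → valid

Answer: yes yes no yes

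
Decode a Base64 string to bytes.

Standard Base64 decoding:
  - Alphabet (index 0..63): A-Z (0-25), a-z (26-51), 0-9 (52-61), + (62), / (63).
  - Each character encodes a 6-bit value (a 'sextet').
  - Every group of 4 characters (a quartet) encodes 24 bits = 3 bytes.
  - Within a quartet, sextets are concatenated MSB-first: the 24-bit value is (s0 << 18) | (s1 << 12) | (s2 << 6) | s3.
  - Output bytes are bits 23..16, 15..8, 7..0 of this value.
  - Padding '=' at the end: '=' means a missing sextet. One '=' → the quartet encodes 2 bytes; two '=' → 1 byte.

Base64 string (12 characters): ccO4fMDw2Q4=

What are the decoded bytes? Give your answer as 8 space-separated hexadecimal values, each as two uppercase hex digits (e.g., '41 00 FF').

Answer: 71 C3 B8 7C C0 F0 D9 0E

Derivation:
After char 0 ('c'=28): chars_in_quartet=1 acc=0x1C bytes_emitted=0
After char 1 ('c'=28): chars_in_quartet=2 acc=0x71C bytes_emitted=0
After char 2 ('O'=14): chars_in_quartet=3 acc=0x1C70E bytes_emitted=0
After char 3 ('4'=56): chars_in_quartet=4 acc=0x71C3B8 -> emit 71 C3 B8, reset; bytes_emitted=3
After char 4 ('f'=31): chars_in_quartet=1 acc=0x1F bytes_emitted=3
After char 5 ('M'=12): chars_in_quartet=2 acc=0x7CC bytes_emitted=3
After char 6 ('D'=3): chars_in_quartet=3 acc=0x1F303 bytes_emitted=3
After char 7 ('w'=48): chars_in_quartet=4 acc=0x7CC0F0 -> emit 7C C0 F0, reset; bytes_emitted=6
After char 8 ('2'=54): chars_in_quartet=1 acc=0x36 bytes_emitted=6
After char 9 ('Q'=16): chars_in_quartet=2 acc=0xD90 bytes_emitted=6
After char 10 ('4'=56): chars_in_quartet=3 acc=0x36438 bytes_emitted=6
Padding '=': partial quartet acc=0x36438 -> emit D9 0E; bytes_emitted=8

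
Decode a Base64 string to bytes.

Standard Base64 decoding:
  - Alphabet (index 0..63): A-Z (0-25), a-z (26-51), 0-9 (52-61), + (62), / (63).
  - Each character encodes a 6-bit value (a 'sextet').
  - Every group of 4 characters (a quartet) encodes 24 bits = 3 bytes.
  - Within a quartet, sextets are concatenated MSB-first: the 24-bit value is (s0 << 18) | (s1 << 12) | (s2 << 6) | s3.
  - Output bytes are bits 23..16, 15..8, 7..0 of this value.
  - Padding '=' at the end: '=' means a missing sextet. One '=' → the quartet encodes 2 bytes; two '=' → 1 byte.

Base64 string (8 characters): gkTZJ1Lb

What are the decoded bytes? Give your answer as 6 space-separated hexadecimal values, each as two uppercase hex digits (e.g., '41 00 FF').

After char 0 ('g'=32): chars_in_quartet=1 acc=0x20 bytes_emitted=0
After char 1 ('k'=36): chars_in_quartet=2 acc=0x824 bytes_emitted=0
After char 2 ('T'=19): chars_in_quartet=3 acc=0x20913 bytes_emitted=0
After char 3 ('Z'=25): chars_in_quartet=4 acc=0x8244D9 -> emit 82 44 D9, reset; bytes_emitted=3
After char 4 ('J'=9): chars_in_quartet=1 acc=0x9 bytes_emitted=3
After char 5 ('1'=53): chars_in_quartet=2 acc=0x275 bytes_emitted=3
After char 6 ('L'=11): chars_in_quartet=3 acc=0x9D4B bytes_emitted=3
After char 7 ('b'=27): chars_in_quartet=4 acc=0x2752DB -> emit 27 52 DB, reset; bytes_emitted=6

Answer: 82 44 D9 27 52 DB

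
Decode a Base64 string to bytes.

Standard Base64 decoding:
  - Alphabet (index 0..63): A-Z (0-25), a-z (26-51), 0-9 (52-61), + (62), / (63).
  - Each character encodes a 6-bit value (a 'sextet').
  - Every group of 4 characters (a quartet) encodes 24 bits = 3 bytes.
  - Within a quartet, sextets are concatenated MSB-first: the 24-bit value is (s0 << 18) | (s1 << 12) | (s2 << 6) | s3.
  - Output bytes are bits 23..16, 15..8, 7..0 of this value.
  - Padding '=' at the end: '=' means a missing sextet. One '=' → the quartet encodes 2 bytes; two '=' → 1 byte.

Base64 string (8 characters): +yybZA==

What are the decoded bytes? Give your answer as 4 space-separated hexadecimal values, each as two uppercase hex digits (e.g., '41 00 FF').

Answer: FB 2C 9B 64

Derivation:
After char 0 ('+'=62): chars_in_quartet=1 acc=0x3E bytes_emitted=0
After char 1 ('y'=50): chars_in_quartet=2 acc=0xFB2 bytes_emitted=0
After char 2 ('y'=50): chars_in_quartet=3 acc=0x3ECB2 bytes_emitted=0
After char 3 ('b'=27): chars_in_quartet=4 acc=0xFB2C9B -> emit FB 2C 9B, reset; bytes_emitted=3
After char 4 ('Z'=25): chars_in_quartet=1 acc=0x19 bytes_emitted=3
After char 5 ('A'=0): chars_in_quartet=2 acc=0x640 bytes_emitted=3
Padding '==': partial quartet acc=0x640 -> emit 64; bytes_emitted=4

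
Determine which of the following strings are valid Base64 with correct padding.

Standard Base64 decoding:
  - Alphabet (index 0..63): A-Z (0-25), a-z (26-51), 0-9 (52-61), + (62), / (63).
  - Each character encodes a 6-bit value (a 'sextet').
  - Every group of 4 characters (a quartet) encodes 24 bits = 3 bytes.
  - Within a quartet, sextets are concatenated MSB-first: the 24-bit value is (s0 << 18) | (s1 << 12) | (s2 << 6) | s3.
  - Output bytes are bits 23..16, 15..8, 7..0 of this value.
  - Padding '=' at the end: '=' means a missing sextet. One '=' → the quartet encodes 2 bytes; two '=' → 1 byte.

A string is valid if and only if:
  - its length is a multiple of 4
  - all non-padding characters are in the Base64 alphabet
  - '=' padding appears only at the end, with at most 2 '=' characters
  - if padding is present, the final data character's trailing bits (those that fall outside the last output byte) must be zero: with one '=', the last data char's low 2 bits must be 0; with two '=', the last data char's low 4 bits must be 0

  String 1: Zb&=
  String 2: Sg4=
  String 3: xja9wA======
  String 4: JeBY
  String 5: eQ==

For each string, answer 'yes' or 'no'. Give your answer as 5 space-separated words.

String 1: 'Zb&=' → invalid (bad char(s): ['&'])
String 2: 'Sg4=' → valid
String 3: 'xja9wA======' → invalid (6 pad chars (max 2))
String 4: 'JeBY' → valid
String 5: 'eQ==' → valid

Answer: no yes no yes yes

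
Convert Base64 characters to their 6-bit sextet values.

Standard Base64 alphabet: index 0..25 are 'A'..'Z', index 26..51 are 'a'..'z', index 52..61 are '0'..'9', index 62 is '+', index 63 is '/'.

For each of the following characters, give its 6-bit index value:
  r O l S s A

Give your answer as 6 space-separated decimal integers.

Answer: 43 14 37 18 44 0

Derivation:
'r': a..z range, 26 + ord('r') − ord('a') = 43
'O': A..Z range, ord('O') − ord('A') = 14
'l': a..z range, 26 + ord('l') − ord('a') = 37
'S': A..Z range, ord('S') − ord('A') = 18
's': a..z range, 26 + ord('s') − ord('a') = 44
'A': A..Z range, ord('A') − ord('A') = 0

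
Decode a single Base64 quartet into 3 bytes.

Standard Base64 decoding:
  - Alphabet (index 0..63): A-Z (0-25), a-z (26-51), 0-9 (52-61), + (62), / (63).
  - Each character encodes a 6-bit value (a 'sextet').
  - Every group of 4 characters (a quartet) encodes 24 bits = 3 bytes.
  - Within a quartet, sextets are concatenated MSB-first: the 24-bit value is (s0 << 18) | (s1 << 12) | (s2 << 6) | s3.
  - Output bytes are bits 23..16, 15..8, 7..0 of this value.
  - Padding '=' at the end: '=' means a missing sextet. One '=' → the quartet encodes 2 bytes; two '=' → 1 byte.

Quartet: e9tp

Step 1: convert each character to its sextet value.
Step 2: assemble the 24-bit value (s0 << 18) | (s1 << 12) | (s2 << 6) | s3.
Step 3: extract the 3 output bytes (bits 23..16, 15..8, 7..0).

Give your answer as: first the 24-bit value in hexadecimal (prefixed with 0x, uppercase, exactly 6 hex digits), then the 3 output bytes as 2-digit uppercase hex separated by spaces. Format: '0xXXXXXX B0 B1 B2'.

Answer: 0x7BDB69 7B DB 69

Derivation:
Sextets: e=30, 9=61, t=45, p=41
24-bit: (30<<18) | (61<<12) | (45<<6) | 41
      = 0x780000 | 0x03D000 | 0x000B40 | 0x000029
      = 0x7BDB69
Bytes: (v>>16)&0xFF=7B, (v>>8)&0xFF=DB, v&0xFF=69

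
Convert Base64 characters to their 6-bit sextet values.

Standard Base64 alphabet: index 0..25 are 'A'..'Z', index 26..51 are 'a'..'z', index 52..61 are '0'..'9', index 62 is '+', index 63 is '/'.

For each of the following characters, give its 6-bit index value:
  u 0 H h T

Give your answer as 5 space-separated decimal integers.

'u': a..z range, 26 + ord('u') − ord('a') = 46
'0': 0..9 range, 52 + ord('0') − ord('0') = 52
'H': A..Z range, ord('H') − ord('A') = 7
'h': a..z range, 26 + ord('h') − ord('a') = 33
'T': A..Z range, ord('T') − ord('A') = 19

Answer: 46 52 7 33 19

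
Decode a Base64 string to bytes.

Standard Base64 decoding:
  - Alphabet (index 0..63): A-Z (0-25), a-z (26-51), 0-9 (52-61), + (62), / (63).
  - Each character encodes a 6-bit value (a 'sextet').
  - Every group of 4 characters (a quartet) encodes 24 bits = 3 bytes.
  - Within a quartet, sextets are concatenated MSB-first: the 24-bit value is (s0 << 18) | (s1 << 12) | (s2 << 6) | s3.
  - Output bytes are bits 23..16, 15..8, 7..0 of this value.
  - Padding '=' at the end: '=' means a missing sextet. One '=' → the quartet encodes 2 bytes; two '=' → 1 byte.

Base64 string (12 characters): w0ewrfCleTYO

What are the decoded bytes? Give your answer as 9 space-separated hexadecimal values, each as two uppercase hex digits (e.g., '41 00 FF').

Answer: C3 47 B0 AD F0 A5 79 36 0E

Derivation:
After char 0 ('w'=48): chars_in_quartet=1 acc=0x30 bytes_emitted=0
After char 1 ('0'=52): chars_in_quartet=2 acc=0xC34 bytes_emitted=0
After char 2 ('e'=30): chars_in_quartet=3 acc=0x30D1E bytes_emitted=0
After char 3 ('w'=48): chars_in_quartet=4 acc=0xC347B0 -> emit C3 47 B0, reset; bytes_emitted=3
After char 4 ('r'=43): chars_in_quartet=1 acc=0x2B bytes_emitted=3
After char 5 ('f'=31): chars_in_quartet=2 acc=0xADF bytes_emitted=3
After char 6 ('C'=2): chars_in_quartet=3 acc=0x2B7C2 bytes_emitted=3
After char 7 ('l'=37): chars_in_quartet=4 acc=0xADF0A5 -> emit AD F0 A5, reset; bytes_emitted=6
After char 8 ('e'=30): chars_in_quartet=1 acc=0x1E bytes_emitted=6
After char 9 ('T'=19): chars_in_quartet=2 acc=0x793 bytes_emitted=6
After char 10 ('Y'=24): chars_in_quartet=3 acc=0x1E4D8 bytes_emitted=6
After char 11 ('O'=14): chars_in_quartet=4 acc=0x79360E -> emit 79 36 0E, reset; bytes_emitted=9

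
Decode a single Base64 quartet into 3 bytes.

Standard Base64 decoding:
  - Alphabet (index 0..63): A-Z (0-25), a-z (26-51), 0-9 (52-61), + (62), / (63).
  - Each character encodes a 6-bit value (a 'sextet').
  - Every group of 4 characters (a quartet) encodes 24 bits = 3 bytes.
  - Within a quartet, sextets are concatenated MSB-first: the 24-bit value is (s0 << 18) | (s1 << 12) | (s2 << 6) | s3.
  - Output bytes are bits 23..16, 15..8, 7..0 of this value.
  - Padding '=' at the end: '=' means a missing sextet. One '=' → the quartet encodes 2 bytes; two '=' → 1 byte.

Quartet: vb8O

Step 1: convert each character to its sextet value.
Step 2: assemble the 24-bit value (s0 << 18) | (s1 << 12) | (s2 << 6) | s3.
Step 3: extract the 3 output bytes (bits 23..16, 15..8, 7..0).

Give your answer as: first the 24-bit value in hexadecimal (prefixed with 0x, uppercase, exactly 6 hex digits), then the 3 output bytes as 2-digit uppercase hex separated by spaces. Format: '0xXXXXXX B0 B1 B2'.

Answer: 0xBDBF0E BD BF 0E

Derivation:
Sextets: v=47, b=27, 8=60, O=14
24-bit: (47<<18) | (27<<12) | (60<<6) | 14
      = 0xBC0000 | 0x01B000 | 0x000F00 | 0x00000E
      = 0xBDBF0E
Bytes: (v>>16)&0xFF=BD, (v>>8)&0xFF=BF, v&0xFF=0E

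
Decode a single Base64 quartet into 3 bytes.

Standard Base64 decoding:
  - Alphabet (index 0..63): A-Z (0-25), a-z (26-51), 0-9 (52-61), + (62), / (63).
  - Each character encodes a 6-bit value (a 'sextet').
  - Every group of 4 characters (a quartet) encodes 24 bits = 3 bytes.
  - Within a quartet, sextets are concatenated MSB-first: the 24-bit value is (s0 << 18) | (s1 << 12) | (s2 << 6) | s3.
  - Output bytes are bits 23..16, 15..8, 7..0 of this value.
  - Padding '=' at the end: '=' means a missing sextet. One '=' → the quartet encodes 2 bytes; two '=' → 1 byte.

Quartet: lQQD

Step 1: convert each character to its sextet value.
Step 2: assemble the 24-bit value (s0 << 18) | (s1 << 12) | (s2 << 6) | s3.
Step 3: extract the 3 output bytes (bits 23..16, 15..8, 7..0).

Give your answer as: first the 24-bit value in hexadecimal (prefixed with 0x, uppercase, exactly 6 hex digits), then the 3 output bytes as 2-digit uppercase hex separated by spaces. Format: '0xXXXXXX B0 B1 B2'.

Answer: 0x950403 95 04 03

Derivation:
Sextets: l=37, Q=16, Q=16, D=3
24-bit: (37<<18) | (16<<12) | (16<<6) | 3
      = 0x940000 | 0x010000 | 0x000400 | 0x000003
      = 0x950403
Bytes: (v>>16)&0xFF=95, (v>>8)&0xFF=04, v&0xFF=03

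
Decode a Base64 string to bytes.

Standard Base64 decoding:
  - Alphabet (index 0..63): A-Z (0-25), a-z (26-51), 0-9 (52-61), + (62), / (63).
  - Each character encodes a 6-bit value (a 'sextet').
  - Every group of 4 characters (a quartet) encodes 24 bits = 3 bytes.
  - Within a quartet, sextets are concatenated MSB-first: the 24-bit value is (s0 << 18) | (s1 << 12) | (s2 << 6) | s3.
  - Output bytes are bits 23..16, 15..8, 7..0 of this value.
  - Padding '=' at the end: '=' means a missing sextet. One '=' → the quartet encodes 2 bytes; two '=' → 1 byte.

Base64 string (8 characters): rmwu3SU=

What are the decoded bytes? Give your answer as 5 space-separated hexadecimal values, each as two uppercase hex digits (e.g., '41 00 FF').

Answer: AE 6C 2E DD 25

Derivation:
After char 0 ('r'=43): chars_in_quartet=1 acc=0x2B bytes_emitted=0
After char 1 ('m'=38): chars_in_quartet=2 acc=0xAE6 bytes_emitted=0
After char 2 ('w'=48): chars_in_quartet=3 acc=0x2B9B0 bytes_emitted=0
After char 3 ('u'=46): chars_in_quartet=4 acc=0xAE6C2E -> emit AE 6C 2E, reset; bytes_emitted=3
After char 4 ('3'=55): chars_in_quartet=1 acc=0x37 bytes_emitted=3
After char 5 ('S'=18): chars_in_quartet=2 acc=0xDD2 bytes_emitted=3
After char 6 ('U'=20): chars_in_quartet=3 acc=0x37494 bytes_emitted=3
Padding '=': partial quartet acc=0x37494 -> emit DD 25; bytes_emitted=5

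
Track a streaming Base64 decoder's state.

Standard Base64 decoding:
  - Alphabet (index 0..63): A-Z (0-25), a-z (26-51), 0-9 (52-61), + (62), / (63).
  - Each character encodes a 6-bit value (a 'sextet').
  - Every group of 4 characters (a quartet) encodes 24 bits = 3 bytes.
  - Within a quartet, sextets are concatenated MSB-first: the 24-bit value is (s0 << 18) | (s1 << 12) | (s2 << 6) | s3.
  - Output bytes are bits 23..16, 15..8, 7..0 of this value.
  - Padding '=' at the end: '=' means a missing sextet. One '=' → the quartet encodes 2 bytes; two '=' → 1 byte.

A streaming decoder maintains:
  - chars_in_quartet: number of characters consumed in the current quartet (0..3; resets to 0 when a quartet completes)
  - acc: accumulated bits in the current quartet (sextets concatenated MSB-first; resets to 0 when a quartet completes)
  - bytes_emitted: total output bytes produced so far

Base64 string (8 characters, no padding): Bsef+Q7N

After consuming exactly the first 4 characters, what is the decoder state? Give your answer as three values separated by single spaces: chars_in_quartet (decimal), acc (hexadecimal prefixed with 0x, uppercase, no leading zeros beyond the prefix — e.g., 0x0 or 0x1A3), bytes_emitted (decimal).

After char 0 ('B'=1): chars_in_quartet=1 acc=0x1 bytes_emitted=0
After char 1 ('s'=44): chars_in_quartet=2 acc=0x6C bytes_emitted=0
After char 2 ('e'=30): chars_in_quartet=3 acc=0x1B1E bytes_emitted=0
After char 3 ('f'=31): chars_in_quartet=4 acc=0x6C79F -> emit 06 C7 9F, reset; bytes_emitted=3

Answer: 0 0x0 3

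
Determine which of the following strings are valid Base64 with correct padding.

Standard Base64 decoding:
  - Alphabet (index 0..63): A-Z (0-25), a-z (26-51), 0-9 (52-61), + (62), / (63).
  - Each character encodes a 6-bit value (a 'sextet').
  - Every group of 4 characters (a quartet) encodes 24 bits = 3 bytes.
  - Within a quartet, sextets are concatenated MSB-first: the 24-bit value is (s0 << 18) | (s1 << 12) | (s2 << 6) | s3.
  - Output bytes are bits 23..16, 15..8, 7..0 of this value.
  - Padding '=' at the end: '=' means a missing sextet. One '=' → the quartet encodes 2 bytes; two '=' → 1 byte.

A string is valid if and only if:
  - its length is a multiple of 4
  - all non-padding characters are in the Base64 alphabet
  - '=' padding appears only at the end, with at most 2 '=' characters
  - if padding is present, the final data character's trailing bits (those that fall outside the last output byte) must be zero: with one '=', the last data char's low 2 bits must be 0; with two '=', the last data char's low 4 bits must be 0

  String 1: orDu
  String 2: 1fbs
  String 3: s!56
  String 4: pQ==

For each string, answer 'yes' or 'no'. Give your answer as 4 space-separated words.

String 1: 'orDu' → valid
String 2: '1fbs' → valid
String 3: 's!56' → invalid (bad char(s): ['!'])
String 4: 'pQ==' → valid

Answer: yes yes no yes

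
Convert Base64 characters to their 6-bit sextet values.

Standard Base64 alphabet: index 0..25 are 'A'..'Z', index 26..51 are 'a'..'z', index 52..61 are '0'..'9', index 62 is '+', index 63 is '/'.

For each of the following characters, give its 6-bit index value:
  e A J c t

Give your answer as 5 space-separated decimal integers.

Answer: 30 0 9 28 45

Derivation:
'e': a..z range, 26 + ord('e') − ord('a') = 30
'A': A..Z range, ord('A') − ord('A') = 0
'J': A..Z range, ord('J') − ord('A') = 9
'c': a..z range, 26 + ord('c') − ord('a') = 28
't': a..z range, 26 + ord('t') − ord('a') = 45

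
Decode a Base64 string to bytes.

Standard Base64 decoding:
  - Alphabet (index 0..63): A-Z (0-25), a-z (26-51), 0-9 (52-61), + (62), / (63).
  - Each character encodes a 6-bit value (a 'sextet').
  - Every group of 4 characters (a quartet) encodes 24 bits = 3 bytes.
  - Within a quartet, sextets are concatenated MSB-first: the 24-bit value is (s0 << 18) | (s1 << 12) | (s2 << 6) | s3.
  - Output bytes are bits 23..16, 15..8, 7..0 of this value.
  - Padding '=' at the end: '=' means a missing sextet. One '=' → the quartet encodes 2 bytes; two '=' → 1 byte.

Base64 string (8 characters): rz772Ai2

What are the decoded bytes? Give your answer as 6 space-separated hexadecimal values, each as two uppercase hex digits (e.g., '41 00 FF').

After char 0 ('r'=43): chars_in_quartet=1 acc=0x2B bytes_emitted=0
After char 1 ('z'=51): chars_in_quartet=2 acc=0xAF3 bytes_emitted=0
After char 2 ('7'=59): chars_in_quartet=3 acc=0x2BCFB bytes_emitted=0
After char 3 ('7'=59): chars_in_quartet=4 acc=0xAF3EFB -> emit AF 3E FB, reset; bytes_emitted=3
After char 4 ('2'=54): chars_in_quartet=1 acc=0x36 bytes_emitted=3
After char 5 ('A'=0): chars_in_quartet=2 acc=0xD80 bytes_emitted=3
After char 6 ('i'=34): chars_in_quartet=3 acc=0x36022 bytes_emitted=3
After char 7 ('2'=54): chars_in_quartet=4 acc=0xD808B6 -> emit D8 08 B6, reset; bytes_emitted=6

Answer: AF 3E FB D8 08 B6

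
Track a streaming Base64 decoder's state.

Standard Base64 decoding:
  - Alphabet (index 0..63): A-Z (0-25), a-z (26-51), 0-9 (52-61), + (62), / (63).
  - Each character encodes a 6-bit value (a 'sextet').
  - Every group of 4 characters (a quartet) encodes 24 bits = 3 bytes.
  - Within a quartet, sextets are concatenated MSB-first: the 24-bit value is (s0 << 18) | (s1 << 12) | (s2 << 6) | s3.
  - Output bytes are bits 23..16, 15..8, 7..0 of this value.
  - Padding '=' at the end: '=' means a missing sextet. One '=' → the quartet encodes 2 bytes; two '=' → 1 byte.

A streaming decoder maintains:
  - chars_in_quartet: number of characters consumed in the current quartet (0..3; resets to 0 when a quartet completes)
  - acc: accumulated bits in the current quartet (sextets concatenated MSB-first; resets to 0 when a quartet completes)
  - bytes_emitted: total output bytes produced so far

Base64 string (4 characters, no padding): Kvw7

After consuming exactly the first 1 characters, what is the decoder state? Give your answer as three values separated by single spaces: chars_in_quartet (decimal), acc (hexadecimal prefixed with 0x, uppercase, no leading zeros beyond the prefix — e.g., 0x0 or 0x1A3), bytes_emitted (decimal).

After char 0 ('K'=10): chars_in_quartet=1 acc=0xA bytes_emitted=0

Answer: 1 0xA 0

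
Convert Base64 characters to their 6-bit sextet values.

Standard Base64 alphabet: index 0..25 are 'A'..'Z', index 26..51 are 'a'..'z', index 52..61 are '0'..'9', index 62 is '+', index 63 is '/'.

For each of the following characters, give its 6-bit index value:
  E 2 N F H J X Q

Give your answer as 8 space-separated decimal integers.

Answer: 4 54 13 5 7 9 23 16

Derivation:
'E': A..Z range, ord('E') − ord('A') = 4
'2': 0..9 range, 52 + ord('2') − ord('0') = 54
'N': A..Z range, ord('N') − ord('A') = 13
'F': A..Z range, ord('F') − ord('A') = 5
'H': A..Z range, ord('H') − ord('A') = 7
'J': A..Z range, ord('J') − ord('A') = 9
'X': A..Z range, ord('X') − ord('A') = 23
'Q': A..Z range, ord('Q') − ord('A') = 16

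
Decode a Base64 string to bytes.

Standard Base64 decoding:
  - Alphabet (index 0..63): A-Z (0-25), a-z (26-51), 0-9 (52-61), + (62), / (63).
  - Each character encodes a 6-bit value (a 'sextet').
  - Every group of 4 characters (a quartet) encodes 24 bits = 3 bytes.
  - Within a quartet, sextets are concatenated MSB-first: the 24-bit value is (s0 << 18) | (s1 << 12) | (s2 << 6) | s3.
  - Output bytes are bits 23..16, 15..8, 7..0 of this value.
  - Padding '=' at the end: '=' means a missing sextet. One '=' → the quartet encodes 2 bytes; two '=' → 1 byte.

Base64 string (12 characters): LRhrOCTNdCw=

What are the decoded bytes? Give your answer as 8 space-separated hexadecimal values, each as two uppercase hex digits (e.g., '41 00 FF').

After char 0 ('L'=11): chars_in_quartet=1 acc=0xB bytes_emitted=0
After char 1 ('R'=17): chars_in_quartet=2 acc=0x2D1 bytes_emitted=0
After char 2 ('h'=33): chars_in_quartet=3 acc=0xB461 bytes_emitted=0
After char 3 ('r'=43): chars_in_quartet=4 acc=0x2D186B -> emit 2D 18 6B, reset; bytes_emitted=3
After char 4 ('O'=14): chars_in_quartet=1 acc=0xE bytes_emitted=3
After char 5 ('C'=2): chars_in_quartet=2 acc=0x382 bytes_emitted=3
After char 6 ('T'=19): chars_in_quartet=3 acc=0xE093 bytes_emitted=3
After char 7 ('N'=13): chars_in_quartet=4 acc=0x3824CD -> emit 38 24 CD, reset; bytes_emitted=6
After char 8 ('d'=29): chars_in_quartet=1 acc=0x1D bytes_emitted=6
After char 9 ('C'=2): chars_in_quartet=2 acc=0x742 bytes_emitted=6
After char 10 ('w'=48): chars_in_quartet=3 acc=0x1D0B0 bytes_emitted=6
Padding '=': partial quartet acc=0x1D0B0 -> emit 74 2C; bytes_emitted=8

Answer: 2D 18 6B 38 24 CD 74 2C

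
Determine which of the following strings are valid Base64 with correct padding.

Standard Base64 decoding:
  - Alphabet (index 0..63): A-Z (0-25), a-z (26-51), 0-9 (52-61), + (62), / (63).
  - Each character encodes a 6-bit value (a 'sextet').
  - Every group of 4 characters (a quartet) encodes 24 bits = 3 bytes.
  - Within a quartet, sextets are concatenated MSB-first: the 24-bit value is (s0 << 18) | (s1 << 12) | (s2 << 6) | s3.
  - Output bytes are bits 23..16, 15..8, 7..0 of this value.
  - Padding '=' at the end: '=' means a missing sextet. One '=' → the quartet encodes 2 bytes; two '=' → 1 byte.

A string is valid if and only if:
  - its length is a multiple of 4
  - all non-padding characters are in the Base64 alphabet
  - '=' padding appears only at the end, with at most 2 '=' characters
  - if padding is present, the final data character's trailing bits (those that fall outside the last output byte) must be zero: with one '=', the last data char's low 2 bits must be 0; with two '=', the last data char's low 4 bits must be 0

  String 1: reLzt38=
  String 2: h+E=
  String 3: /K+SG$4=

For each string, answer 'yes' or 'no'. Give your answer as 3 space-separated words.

Answer: yes yes no

Derivation:
String 1: 'reLzt38=' → valid
String 2: 'h+E=' → valid
String 3: '/K+SG$4=' → invalid (bad char(s): ['$'])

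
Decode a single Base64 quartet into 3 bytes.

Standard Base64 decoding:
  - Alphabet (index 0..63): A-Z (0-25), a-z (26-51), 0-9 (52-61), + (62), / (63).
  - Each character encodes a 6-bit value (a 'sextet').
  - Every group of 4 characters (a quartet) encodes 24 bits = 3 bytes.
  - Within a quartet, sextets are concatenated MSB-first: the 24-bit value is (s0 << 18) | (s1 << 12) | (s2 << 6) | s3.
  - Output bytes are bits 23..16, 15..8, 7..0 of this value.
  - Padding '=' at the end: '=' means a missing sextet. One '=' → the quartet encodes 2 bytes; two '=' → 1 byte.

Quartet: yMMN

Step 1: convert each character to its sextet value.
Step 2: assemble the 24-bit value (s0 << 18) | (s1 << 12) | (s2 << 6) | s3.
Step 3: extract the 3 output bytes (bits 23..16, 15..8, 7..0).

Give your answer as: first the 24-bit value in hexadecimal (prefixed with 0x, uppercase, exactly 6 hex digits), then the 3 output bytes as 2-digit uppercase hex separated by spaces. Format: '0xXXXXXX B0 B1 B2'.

Sextets: y=50, M=12, M=12, N=13
24-bit: (50<<18) | (12<<12) | (12<<6) | 13
      = 0xC80000 | 0x00C000 | 0x000300 | 0x00000D
      = 0xC8C30D
Bytes: (v>>16)&0xFF=C8, (v>>8)&0xFF=C3, v&0xFF=0D

Answer: 0xC8C30D C8 C3 0D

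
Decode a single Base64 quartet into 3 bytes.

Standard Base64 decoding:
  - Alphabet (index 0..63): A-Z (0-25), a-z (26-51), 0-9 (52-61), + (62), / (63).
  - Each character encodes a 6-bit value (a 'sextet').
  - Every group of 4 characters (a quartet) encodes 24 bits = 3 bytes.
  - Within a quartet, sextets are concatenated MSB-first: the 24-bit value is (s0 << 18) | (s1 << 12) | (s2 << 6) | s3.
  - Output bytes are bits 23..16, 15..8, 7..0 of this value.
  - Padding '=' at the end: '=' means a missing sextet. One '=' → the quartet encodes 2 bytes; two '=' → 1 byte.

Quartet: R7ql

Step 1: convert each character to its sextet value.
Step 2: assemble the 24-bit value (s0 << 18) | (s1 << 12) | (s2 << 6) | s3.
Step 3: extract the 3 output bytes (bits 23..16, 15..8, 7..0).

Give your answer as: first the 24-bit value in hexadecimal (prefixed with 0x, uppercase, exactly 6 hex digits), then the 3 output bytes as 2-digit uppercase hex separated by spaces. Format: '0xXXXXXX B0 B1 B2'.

Answer: 0x47BAA5 47 BA A5

Derivation:
Sextets: R=17, 7=59, q=42, l=37
24-bit: (17<<18) | (59<<12) | (42<<6) | 37
      = 0x440000 | 0x03B000 | 0x000A80 | 0x000025
      = 0x47BAA5
Bytes: (v>>16)&0xFF=47, (v>>8)&0xFF=BA, v&0xFF=A5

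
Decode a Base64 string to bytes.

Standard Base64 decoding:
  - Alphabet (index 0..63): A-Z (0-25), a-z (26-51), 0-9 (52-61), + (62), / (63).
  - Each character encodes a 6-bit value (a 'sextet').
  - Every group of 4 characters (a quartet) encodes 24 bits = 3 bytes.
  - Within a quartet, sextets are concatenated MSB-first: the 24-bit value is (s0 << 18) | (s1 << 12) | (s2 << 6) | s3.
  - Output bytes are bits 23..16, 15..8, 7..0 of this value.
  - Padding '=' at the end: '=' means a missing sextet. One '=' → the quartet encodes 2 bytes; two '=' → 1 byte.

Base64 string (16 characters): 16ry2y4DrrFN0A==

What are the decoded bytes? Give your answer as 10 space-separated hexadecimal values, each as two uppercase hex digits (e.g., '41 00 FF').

Answer: D7 AA F2 DB 2E 03 AE B1 4D D0

Derivation:
After char 0 ('1'=53): chars_in_quartet=1 acc=0x35 bytes_emitted=0
After char 1 ('6'=58): chars_in_quartet=2 acc=0xD7A bytes_emitted=0
After char 2 ('r'=43): chars_in_quartet=3 acc=0x35EAB bytes_emitted=0
After char 3 ('y'=50): chars_in_quartet=4 acc=0xD7AAF2 -> emit D7 AA F2, reset; bytes_emitted=3
After char 4 ('2'=54): chars_in_quartet=1 acc=0x36 bytes_emitted=3
After char 5 ('y'=50): chars_in_quartet=2 acc=0xDB2 bytes_emitted=3
After char 6 ('4'=56): chars_in_quartet=3 acc=0x36CB8 bytes_emitted=3
After char 7 ('D'=3): chars_in_quartet=4 acc=0xDB2E03 -> emit DB 2E 03, reset; bytes_emitted=6
After char 8 ('r'=43): chars_in_quartet=1 acc=0x2B bytes_emitted=6
After char 9 ('r'=43): chars_in_quartet=2 acc=0xAEB bytes_emitted=6
After char 10 ('F'=5): chars_in_quartet=3 acc=0x2BAC5 bytes_emitted=6
After char 11 ('N'=13): chars_in_quartet=4 acc=0xAEB14D -> emit AE B1 4D, reset; bytes_emitted=9
After char 12 ('0'=52): chars_in_quartet=1 acc=0x34 bytes_emitted=9
After char 13 ('A'=0): chars_in_quartet=2 acc=0xD00 bytes_emitted=9
Padding '==': partial quartet acc=0xD00 -> emit D0; bytes_emitted=10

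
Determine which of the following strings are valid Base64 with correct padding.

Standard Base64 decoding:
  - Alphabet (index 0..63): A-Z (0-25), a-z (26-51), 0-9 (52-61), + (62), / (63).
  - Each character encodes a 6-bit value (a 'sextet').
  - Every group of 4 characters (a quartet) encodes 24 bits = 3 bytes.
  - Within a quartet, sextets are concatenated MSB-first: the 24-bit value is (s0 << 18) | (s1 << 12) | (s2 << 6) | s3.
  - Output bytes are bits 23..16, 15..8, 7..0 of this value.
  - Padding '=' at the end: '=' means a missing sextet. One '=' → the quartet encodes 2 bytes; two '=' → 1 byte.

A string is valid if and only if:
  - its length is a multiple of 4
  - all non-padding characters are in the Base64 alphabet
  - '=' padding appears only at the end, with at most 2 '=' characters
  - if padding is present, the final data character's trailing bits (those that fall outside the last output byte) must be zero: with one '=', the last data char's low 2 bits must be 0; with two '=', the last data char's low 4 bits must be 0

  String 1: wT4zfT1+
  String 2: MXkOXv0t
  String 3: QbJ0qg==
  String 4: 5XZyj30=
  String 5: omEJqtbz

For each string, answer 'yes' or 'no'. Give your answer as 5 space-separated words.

Answer: yes yes yes yes yes

Derivation:
String 1: 'wT4zfT1+' → valid
String 2: 'MXkOXv0t' → valid
String 3: 'QbJ0qg==' → valid
String 4: '5XZyj30=' → valid
String 5: 'omEJqtbz' → valid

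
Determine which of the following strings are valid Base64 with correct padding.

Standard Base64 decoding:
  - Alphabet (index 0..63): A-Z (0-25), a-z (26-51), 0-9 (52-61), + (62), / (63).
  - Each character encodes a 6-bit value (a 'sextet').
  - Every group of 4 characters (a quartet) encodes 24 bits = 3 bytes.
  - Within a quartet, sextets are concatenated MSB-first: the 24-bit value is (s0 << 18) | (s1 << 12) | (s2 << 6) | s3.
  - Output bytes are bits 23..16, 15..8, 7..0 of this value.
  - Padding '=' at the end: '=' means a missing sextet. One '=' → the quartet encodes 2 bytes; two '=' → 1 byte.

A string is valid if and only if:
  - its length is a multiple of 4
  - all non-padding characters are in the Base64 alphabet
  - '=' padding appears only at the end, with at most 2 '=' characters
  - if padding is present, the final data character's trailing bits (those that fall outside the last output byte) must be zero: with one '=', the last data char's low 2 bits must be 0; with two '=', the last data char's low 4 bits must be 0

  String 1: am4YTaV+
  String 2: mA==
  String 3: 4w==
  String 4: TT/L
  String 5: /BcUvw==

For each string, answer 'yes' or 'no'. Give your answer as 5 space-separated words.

Answer: yes yes yes yes yes

Derivation:
String 1: 'am4YTaV+' → valid
String 2: 'mA==' → valid
String 3: '4w==' → valid
String 4: 'TT/L' → valid
String 5: '/BcUvw==' → valid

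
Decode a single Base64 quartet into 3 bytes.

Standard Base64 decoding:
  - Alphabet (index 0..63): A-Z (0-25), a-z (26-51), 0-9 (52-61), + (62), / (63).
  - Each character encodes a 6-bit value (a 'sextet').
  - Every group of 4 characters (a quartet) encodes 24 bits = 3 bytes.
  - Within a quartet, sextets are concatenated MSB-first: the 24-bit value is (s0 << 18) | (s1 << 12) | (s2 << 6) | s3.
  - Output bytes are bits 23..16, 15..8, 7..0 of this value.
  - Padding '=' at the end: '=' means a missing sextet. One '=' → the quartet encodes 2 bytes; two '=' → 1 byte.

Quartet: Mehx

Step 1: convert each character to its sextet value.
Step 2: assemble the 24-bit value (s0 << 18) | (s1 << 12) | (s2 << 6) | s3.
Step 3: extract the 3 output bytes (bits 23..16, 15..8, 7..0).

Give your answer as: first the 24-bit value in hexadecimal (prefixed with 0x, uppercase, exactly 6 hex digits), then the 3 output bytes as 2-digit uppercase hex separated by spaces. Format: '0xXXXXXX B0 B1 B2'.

Answer: 0x31E871 31 E8 71

Derivation:
Sextets: M=12, e=30, h=33, x=49
24-bit: (12<<18) | (30<<12) | (33<<6) | 49
      = 0x300000 | 0x01E000 | 0x000840 | 0x000031
      = 0x31E871
Bytes: (v>>16)&0xFF=31, (v>>8)&0xFF=E8, v&0xFF=71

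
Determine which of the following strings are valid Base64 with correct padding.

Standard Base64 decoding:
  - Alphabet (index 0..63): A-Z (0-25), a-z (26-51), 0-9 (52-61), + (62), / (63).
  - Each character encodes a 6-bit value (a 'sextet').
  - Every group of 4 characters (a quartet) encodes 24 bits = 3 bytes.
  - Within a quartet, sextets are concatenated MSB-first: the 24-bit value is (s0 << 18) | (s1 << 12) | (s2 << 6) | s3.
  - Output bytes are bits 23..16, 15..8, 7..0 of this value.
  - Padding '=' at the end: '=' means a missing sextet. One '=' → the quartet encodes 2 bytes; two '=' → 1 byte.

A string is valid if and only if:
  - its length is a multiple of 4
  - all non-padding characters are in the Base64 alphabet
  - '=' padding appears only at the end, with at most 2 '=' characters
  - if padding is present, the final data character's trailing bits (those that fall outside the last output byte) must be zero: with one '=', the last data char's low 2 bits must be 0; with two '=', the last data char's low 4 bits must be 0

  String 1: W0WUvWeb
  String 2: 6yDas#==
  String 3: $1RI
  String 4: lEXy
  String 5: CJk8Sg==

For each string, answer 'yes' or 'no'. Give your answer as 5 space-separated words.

Answer: yes no no yes yes

Derivation:
String 1: 'W0WUvWeb' → valid
String 2: '6yDas#==' → invalid (bad char(s): ['#'])
String 3: '$1RI' → invalid (bad char(s): ['$'])
String 4: 'lEXy' → valid
String 5: 'CJk8Sg==' → valid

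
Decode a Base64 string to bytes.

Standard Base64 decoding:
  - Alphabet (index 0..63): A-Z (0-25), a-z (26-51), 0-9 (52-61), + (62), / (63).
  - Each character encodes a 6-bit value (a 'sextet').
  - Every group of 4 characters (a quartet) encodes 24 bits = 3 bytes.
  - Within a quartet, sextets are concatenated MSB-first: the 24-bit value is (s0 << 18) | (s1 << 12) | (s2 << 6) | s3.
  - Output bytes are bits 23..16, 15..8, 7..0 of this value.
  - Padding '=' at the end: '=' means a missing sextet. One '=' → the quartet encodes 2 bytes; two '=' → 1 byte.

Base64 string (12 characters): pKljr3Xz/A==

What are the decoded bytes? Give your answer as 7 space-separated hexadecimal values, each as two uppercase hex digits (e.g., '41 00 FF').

After char 0 ('p'=41): chars_in_quartet=1 acc=0x29 bytes_emitted=0
After char 1 ('K'=10): chars_in_quartet=2 acc=0xA4A bytes_emitted=0
After char 2 ('l'=37): chars_in_quartet=3 acc=0x292A5 bytes_emitted=0
After char 3 ('j'=35): chars_in_quartet=4 acc=0xA4A963 -> emit A4 A9 63, reset; bytes_emitted=3
After char 4 ('r'=43): chars_in_quartet=1 acc=0x2B bytes_emitted=3
After char 5 ('3'=55): chars_in_quartet=2 acc=0xAF7 bytes_emitted=3
After char 6 ('X'=23): chars_in_quartet=3 acc=0x2BDD7 bytes_emitted=3
After char 7 ('z'=51): chars_in_quartet=4 acc=0xAF75F3 -> emit AF 75 F3, reset; bytes_emitted=6
After char 8 ('/'=63): chars_in_quartet=1 acc=0x3F bytes_emitted=6
After char 9 ('A'=0): chars_in_quartet=2 acc=0xFC0 bytes_emitted=6
Padding '==': partial quartet acc=0xFC0 -> emit FC; bytes_emitted=7

Answer: A4 A9 63 AF 75 F3 FC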